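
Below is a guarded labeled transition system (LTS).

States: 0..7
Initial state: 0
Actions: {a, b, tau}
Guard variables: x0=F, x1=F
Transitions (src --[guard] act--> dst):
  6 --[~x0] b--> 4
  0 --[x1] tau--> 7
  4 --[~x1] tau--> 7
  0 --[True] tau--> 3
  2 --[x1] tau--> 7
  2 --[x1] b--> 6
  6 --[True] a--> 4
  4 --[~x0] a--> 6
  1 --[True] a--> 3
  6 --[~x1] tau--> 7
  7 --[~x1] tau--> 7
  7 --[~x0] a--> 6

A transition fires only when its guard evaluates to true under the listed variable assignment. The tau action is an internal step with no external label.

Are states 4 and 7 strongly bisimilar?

Answer: BISIMILAR

Trace:
Compute ~ classes (split until stable):
  π0 = {{0,1,2,3,4,5,6,7}}
  π1 = {{0},{1},{2,3,5},{4,7},{6}}
Fixed point at round 2; 5 class(es).
[4]={4,7}  [7]={4,7}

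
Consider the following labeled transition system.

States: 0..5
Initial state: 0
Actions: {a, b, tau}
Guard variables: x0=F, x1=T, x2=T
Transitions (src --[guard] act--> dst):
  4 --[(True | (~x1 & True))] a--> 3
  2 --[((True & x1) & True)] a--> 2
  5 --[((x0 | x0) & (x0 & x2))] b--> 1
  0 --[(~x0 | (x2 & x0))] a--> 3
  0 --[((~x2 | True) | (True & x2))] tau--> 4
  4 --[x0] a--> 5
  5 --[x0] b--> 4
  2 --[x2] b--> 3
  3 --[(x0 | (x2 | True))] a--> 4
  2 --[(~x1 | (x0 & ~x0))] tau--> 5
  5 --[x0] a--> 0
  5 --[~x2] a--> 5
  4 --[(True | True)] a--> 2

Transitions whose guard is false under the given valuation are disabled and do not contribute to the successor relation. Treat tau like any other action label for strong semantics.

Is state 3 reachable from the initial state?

Answer: REACHABLE

Working:
After dropping false guards: 7 live edges.
L0 = {0}
L1 = {3,4}  total {0,3,4}
L2 = {2}  total {0,2,3,4}
R = {0,2,3,4}
trace reaching 3: a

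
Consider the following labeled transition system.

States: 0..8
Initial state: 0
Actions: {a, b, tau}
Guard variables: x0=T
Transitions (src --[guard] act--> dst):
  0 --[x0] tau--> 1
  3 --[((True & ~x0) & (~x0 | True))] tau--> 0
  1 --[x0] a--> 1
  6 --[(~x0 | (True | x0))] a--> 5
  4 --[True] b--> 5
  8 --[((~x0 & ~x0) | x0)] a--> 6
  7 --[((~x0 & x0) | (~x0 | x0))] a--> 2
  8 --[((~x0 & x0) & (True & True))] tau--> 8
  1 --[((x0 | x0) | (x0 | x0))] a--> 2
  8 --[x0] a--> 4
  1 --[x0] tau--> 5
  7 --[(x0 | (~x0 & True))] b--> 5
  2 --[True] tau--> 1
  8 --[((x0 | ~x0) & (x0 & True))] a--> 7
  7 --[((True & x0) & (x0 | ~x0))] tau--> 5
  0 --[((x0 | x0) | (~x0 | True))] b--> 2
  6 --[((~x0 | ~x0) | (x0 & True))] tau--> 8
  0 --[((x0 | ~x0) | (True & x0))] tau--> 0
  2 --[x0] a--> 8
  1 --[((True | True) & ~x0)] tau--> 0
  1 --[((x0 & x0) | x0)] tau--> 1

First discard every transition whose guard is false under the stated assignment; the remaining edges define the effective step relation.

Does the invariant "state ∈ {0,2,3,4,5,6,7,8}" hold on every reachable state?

Answer: INVARIANT VIOLATED at state 1

Analysis:
Inv-set: {0,2,3,4,5,6,7,8}
Reach set: {0,1,2,4,5,6,7,8}
  0: ok
  1: outside
  2: ok
  4: ok
  5: ok
  6: ok
  7: ok
  8: ok
witness against invariant: tau → 1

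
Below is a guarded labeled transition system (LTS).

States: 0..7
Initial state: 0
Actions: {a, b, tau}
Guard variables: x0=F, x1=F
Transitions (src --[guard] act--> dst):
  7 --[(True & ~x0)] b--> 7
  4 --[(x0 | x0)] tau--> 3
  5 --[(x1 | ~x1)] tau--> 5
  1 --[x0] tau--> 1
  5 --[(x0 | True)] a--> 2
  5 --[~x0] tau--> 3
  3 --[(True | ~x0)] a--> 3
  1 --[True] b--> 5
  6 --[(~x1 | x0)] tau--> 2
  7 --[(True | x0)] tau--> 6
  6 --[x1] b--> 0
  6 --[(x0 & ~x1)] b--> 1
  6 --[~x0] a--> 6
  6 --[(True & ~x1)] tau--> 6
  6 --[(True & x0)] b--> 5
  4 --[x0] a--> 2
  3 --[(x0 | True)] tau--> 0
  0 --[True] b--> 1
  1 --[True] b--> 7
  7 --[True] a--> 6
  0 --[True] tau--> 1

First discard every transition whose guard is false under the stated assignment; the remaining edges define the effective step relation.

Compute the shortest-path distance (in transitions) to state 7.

Answer: 2

Working:
BFS to 7:
  Layer 0: {0}
  Layer 1: {1}
  Layer 2: {5,7}
first hit 7 at d=2 via b·b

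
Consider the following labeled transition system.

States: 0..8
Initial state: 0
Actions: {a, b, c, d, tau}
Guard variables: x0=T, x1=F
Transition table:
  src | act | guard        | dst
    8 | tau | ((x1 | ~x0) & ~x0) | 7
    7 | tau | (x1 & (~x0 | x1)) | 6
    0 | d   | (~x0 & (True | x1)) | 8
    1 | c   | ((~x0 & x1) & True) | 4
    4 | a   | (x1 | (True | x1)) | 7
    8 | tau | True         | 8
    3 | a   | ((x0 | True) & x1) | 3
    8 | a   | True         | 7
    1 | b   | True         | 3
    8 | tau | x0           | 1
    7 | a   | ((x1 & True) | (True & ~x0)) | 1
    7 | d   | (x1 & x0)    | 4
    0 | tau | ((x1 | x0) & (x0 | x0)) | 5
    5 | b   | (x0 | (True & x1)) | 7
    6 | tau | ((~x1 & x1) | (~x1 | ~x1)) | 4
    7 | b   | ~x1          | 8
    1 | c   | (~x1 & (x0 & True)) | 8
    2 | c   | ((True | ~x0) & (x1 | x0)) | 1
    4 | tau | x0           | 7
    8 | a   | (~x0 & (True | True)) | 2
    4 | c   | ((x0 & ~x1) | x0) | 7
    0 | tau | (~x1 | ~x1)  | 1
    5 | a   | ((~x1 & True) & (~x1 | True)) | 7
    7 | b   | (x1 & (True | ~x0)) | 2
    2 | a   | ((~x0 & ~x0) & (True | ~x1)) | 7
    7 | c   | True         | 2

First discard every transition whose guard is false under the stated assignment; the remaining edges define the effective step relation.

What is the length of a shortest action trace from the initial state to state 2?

Answer: 3

Working:
BFS to 2:
  L0 = {0}
  L1 = {1,5}
  L2 = {3,7,8}
  L3 = {2}
depth(2)=3, e.g. tau·a·c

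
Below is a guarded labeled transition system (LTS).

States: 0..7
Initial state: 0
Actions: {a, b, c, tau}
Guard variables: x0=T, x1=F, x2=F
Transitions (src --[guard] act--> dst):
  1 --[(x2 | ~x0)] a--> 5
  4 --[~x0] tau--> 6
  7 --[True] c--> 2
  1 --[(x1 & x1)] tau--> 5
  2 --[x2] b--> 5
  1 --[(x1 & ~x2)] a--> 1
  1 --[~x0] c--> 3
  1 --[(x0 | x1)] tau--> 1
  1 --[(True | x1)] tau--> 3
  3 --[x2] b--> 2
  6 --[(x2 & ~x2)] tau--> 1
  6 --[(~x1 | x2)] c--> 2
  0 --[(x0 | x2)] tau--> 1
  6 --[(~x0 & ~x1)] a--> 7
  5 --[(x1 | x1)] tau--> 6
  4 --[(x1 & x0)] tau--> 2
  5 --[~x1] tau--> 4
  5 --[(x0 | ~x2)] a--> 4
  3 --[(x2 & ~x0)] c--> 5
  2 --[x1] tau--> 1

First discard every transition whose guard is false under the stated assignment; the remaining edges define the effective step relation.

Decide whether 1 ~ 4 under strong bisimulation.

Answer: NOT BISIMILAR

Working:
Refine partition for ~:
  π0 = {{0,1,2,3,4,5,6,7}}
  π1 = {{0,1},{2,3,4},{5},{6,7}}
  π2 = {{0},{1},{2,3,4},{5},{6,7}}
stable after 3 split(s): 5 block(s)
1∈{1}, 4∈{2,3,4}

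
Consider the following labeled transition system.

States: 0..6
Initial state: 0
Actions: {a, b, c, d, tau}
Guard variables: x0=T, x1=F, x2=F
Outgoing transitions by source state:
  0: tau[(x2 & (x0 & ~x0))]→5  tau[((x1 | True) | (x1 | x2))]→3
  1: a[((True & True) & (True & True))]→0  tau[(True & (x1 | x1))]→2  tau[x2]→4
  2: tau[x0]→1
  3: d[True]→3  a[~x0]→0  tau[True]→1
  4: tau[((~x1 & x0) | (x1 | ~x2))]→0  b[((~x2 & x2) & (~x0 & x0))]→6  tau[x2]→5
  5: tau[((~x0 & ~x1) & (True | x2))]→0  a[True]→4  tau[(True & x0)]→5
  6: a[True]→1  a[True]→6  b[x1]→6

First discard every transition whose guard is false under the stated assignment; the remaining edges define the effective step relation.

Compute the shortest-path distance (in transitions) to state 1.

BFS to 1:
  L0 = {0}
  L1 = {3}
  L2 = {1}
depth(1)=2, e.g. tau·tau

Answer: 2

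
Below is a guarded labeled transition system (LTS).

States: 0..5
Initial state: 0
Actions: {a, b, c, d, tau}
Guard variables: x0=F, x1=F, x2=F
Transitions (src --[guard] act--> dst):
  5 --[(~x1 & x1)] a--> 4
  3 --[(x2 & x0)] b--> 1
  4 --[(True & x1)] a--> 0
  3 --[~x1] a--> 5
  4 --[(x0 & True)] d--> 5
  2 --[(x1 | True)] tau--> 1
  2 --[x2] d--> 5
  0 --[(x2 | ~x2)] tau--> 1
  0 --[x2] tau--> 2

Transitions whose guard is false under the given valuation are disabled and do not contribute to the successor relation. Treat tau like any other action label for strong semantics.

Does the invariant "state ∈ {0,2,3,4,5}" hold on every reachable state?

Safe = {0,2,3,4,5}
Reach set: {0,1}
  0: safe
  1: VIOLATES
reach 1 via tau — violates

Answer: INVARIANT VIOLATED at state 1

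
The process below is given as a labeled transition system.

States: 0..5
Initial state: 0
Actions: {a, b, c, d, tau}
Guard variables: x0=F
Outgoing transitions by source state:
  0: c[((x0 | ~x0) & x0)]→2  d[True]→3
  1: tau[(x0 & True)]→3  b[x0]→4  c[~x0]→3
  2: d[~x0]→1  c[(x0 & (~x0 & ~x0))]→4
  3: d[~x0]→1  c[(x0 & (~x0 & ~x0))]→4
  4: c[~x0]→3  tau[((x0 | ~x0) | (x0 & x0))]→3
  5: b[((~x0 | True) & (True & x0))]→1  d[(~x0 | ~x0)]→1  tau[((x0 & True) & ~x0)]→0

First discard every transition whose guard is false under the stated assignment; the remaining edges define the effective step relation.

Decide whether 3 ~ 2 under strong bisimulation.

Answer: BISIMILAR

Analysis:
Bisimulation quotient by refinement:
  round 0: {{0,1,2,3,4,5}}
  round 1: {{0,2,3,5},{1},{4}}
  round 2: {{0},{1},{2,3,5},{4}}
stable after 3 split(s): 4 block(s)
[3]={2,3,5}  [2]={2,3,5}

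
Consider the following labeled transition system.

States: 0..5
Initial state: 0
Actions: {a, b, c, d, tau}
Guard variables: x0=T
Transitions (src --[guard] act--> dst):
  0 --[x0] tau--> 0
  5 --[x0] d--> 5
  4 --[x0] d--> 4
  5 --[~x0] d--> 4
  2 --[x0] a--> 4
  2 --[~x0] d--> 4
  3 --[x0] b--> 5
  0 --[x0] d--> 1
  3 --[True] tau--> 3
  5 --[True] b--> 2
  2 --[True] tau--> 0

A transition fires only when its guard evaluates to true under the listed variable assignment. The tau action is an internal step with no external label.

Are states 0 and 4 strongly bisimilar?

Refine partition for ~:
  P[0] = {{0,1,2,3,4,5}}
  P[1] = {{0},{1},{2},{3},{4},{5}}
stable after 2 split(s): 6 block(s)
class of 0: {0}; class of 4: {4}

Answer: NOT BISIMILAR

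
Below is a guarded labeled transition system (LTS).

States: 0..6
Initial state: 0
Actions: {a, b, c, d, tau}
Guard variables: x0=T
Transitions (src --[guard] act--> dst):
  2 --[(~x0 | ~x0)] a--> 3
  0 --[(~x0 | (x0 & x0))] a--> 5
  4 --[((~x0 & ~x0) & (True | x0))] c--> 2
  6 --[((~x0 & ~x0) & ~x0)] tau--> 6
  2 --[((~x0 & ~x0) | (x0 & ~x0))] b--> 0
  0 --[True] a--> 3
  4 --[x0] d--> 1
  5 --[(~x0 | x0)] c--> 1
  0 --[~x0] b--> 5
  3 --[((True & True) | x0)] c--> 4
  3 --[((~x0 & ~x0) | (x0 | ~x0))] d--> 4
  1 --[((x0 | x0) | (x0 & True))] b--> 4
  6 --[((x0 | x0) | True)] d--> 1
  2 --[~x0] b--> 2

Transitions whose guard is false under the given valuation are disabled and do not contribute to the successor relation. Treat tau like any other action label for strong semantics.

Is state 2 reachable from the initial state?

Answer: UNREACHABLE

Working:
8 transition(s) survive guard evaluation.
L0 = {0}
L1 = {3,5}  cumulative {0,3,5}
L2 = {1,4}  cumulative {0,1,3,4,5}
Reachable = {0,1,3,4,5}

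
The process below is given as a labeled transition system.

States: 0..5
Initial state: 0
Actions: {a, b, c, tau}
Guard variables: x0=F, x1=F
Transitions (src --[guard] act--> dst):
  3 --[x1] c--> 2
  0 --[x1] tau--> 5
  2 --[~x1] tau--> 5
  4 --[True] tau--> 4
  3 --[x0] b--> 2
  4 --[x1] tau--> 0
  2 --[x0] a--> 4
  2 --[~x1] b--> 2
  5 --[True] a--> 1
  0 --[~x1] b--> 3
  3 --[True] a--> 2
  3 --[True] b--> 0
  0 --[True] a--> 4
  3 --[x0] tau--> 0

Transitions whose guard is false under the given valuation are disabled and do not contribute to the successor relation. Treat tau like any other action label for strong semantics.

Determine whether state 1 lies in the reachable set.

After dropping false guards: 8 live edges.
Layer 0: {0}
Layer 1: {3,4}  now seen {0,3,4}
Layer 2: {2}  now seen {0,2,3,4}
Layer 3: {5}  now seen {0,2,3,4,5}
Layer 4: {1}  now seen {0,1,2,3,4,5}
R = {0,1,2,3,4,5}
Path to 1: b·a·tau·a

Answer: REACHABLE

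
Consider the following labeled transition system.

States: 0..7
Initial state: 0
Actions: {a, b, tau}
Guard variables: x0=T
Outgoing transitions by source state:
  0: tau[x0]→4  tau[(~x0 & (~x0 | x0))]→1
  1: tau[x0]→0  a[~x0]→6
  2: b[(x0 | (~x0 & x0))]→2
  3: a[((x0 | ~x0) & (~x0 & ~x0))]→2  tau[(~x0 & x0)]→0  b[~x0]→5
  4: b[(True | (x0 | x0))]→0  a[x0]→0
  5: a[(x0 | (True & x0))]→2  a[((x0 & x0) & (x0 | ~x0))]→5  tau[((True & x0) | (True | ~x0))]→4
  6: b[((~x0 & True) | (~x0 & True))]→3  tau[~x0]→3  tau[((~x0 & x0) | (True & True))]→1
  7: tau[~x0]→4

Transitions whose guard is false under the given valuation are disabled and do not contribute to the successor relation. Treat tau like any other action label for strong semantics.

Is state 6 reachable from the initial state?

Answer: UNREACHABLE

Analysis:
After dropping false guards: 9 live edges.
Layer 0: {0}
Layer 1: {4}  now seen {0,4}
R = {0,4}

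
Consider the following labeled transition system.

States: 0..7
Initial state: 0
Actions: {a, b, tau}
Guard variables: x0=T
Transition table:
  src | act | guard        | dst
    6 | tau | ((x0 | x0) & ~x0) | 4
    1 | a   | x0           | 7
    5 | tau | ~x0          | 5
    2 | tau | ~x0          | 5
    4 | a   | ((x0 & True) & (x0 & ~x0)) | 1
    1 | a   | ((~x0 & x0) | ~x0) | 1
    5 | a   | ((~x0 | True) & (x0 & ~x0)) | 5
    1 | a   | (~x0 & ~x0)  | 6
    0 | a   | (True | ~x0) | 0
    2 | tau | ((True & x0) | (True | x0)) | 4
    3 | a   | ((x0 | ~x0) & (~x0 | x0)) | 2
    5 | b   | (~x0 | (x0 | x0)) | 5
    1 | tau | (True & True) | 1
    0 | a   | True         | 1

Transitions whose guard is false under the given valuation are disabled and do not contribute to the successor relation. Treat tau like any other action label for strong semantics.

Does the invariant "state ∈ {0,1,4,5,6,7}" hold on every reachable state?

Inv-set: {0,1,4,5,6,7}
Reachable = {0,1,7}
  0: ok
  1: ok
  7: ok

Answer: INVARIANT HOLDS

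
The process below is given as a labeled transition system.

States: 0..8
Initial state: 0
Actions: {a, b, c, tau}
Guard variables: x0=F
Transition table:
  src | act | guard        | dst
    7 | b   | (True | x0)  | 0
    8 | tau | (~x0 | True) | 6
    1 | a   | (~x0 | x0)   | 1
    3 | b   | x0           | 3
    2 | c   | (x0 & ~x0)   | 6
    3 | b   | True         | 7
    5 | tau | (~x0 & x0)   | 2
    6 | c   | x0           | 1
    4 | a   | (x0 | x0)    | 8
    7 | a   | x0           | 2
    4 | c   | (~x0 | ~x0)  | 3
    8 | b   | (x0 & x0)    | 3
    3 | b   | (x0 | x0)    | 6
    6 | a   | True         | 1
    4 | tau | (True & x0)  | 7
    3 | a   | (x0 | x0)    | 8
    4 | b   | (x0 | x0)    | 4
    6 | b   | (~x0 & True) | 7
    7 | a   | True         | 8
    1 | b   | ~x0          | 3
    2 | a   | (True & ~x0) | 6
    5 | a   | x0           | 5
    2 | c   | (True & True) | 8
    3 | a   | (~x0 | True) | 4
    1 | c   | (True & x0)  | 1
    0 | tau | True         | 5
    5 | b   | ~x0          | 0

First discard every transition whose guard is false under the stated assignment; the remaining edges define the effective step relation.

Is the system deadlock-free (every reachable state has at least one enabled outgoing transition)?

Reachable = {0,5}
  0: tau→5  [1 out]
  5: b→0  [1 out]

Answer: DEADLOCK-FREE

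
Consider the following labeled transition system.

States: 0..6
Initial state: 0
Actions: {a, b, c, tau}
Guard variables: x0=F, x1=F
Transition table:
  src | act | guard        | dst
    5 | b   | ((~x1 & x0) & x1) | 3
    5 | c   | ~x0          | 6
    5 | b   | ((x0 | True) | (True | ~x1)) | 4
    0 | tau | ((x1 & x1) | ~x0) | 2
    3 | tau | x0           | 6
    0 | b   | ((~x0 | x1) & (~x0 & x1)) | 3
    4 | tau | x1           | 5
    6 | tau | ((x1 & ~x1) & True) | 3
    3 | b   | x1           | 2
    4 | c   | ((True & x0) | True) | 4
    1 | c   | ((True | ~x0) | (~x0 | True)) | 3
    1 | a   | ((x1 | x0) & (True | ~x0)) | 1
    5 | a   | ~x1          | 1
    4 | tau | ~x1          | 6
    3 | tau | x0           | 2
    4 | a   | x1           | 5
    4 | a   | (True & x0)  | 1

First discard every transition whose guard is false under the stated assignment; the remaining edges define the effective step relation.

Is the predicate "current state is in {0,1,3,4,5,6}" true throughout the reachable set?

Answer: INVARIANT VIOLATED at state 2

Analysis:
Safe = {0,1,3,4,5,6}
Reachable = {0,2}
  0: ok
  2: ✗ unsafe
counterexample path to 2: tau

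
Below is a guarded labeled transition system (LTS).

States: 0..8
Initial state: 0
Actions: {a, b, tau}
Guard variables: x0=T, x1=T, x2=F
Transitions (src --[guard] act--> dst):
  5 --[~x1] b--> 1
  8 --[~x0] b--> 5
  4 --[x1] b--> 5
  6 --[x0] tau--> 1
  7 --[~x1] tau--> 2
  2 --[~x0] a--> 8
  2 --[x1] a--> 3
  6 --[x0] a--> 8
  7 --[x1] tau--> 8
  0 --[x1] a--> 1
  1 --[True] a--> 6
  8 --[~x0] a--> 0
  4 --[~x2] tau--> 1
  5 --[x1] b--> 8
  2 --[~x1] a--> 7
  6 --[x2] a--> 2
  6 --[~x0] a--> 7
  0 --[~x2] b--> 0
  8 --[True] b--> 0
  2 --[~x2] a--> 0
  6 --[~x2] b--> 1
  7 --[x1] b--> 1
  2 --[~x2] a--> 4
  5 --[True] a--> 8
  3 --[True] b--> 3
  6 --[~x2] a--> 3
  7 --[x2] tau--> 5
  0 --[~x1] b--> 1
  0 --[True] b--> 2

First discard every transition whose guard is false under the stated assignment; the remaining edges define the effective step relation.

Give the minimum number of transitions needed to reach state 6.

Layered search for 6:
  depth 0: {0}
  depth 1: {1,2}
  depth 2: {3,4,6}
first hit 6 at d=2 via a·a

Answer: 2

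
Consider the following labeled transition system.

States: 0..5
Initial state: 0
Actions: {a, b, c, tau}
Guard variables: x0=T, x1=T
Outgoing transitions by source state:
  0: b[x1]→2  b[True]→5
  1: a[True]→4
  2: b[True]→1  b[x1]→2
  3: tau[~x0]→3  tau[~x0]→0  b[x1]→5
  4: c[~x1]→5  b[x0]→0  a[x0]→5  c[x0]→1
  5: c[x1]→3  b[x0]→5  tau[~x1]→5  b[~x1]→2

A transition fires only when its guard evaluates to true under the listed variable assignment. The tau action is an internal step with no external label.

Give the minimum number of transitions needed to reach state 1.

Breadth-first toward 1:
  L0 = {0}
  L1 = {2,5}
  L2 = {1,3}
1 enters at depth 2; path b·b

Answer: 2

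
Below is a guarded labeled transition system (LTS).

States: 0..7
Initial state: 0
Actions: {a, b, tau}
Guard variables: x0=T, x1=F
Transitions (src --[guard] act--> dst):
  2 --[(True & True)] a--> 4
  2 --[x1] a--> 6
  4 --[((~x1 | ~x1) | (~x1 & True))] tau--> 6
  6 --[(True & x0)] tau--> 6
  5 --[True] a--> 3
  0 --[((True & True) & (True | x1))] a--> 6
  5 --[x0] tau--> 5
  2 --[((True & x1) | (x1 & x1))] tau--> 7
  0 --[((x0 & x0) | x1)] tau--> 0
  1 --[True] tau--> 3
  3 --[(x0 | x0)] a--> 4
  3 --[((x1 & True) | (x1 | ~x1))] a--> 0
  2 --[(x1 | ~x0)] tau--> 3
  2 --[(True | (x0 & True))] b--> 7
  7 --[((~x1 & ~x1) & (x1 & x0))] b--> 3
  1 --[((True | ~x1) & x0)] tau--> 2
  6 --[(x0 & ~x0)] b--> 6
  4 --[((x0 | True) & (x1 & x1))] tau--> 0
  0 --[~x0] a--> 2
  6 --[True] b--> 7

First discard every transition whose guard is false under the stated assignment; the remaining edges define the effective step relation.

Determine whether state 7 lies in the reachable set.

Answer: REACHABLE

Trace:
After dropping false guards: 13 live edges.
depth 0: {0}
depth 1: {6}  cumulative {0,6}
depth 2: {7}  cumulative {0,6,7}
Reachable = {0,6,7}
witness 7: a·b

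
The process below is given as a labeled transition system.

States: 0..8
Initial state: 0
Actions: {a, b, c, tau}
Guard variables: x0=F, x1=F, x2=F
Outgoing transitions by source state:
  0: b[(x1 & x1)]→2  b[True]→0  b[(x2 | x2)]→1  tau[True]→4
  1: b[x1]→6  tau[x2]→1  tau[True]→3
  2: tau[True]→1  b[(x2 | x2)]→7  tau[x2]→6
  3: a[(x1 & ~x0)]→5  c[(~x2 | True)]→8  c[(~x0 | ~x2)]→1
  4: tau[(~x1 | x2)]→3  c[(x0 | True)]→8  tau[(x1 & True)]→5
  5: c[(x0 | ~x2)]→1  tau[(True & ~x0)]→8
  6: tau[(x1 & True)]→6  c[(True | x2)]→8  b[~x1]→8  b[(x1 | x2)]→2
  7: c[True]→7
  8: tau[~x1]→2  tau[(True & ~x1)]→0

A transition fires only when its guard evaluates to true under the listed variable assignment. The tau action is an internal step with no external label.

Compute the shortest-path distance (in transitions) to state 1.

Layered search for 1:
  Layer 0: {0}
  Layer 1: {4}
  Layer 2: {3,8}
  Layer 3: {1,2}
1 enters at depth 3; path tau·tau·c

Answer: 3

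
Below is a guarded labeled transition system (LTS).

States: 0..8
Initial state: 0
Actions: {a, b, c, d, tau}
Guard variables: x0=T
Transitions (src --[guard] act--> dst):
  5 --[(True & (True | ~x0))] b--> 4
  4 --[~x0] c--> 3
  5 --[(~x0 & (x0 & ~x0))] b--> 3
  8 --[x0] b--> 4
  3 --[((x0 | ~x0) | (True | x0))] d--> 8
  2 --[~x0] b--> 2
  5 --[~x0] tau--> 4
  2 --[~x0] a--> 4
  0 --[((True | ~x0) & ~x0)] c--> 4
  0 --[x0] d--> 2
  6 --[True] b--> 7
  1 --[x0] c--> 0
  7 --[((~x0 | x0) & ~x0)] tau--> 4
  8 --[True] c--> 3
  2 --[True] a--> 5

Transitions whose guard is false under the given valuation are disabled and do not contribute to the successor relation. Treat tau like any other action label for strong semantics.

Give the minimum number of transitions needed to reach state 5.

BFS to 5:
  Layer 0: {0}
  Layer 1: {2}
  Layer 2: {5}
5 enters at depth 2; path d·a

Answer: 2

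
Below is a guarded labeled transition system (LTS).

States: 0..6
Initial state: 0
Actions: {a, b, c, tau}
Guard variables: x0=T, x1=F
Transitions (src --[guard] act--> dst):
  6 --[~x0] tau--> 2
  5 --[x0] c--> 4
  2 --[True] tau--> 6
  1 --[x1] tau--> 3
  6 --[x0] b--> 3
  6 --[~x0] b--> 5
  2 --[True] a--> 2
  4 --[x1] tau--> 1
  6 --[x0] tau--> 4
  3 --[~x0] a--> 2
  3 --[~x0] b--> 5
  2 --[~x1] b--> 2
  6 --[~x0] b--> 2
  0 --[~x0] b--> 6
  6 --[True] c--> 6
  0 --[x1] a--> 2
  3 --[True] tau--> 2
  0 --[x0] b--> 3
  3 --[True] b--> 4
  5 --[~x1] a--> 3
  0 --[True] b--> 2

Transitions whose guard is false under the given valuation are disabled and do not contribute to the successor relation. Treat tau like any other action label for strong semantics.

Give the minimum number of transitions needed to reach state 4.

BFS to 4:
  L0 = {0}
  L1 = {2,3}
  L2 = {4,6}
first hit 4 at d=2 via b·b

Answer: 2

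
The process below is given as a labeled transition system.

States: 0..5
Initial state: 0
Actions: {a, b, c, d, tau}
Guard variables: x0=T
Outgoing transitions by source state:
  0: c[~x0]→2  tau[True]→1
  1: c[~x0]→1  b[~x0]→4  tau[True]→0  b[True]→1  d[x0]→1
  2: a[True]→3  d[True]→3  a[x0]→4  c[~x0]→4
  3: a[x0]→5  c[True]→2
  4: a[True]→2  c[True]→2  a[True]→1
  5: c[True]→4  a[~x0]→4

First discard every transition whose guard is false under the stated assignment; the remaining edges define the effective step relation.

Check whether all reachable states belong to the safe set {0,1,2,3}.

Answer: INVARIANT HOLDS

Trace:
Safe = {0,1,2,3}
Reachable = {0,1}
  0: safe
  1: safe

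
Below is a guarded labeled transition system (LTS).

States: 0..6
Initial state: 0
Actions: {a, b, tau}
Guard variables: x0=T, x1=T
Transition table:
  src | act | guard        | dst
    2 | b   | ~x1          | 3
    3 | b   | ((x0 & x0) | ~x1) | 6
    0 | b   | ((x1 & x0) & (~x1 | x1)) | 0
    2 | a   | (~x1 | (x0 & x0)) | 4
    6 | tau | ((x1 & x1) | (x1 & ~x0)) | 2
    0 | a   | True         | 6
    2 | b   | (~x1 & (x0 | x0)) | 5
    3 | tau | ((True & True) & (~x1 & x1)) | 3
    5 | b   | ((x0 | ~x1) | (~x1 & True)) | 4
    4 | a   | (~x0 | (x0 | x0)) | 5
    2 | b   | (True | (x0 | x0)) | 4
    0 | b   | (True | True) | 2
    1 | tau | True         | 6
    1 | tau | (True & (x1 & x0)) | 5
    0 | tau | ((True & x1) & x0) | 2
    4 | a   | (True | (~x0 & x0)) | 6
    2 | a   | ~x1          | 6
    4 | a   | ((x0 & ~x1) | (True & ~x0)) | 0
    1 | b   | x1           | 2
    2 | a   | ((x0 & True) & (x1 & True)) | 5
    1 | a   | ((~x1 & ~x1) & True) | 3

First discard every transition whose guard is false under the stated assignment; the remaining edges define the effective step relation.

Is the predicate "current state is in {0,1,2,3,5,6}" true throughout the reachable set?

Answer: INVARIANT VIOLATED at state 4

Trace:
Safe = {0,1,2,3,5,6}
Reach set: {0,2,4,5,6}
  0: safe
  2: safe
  4: outside
  5: safe
  6: safe
reach 4 via b·a — violates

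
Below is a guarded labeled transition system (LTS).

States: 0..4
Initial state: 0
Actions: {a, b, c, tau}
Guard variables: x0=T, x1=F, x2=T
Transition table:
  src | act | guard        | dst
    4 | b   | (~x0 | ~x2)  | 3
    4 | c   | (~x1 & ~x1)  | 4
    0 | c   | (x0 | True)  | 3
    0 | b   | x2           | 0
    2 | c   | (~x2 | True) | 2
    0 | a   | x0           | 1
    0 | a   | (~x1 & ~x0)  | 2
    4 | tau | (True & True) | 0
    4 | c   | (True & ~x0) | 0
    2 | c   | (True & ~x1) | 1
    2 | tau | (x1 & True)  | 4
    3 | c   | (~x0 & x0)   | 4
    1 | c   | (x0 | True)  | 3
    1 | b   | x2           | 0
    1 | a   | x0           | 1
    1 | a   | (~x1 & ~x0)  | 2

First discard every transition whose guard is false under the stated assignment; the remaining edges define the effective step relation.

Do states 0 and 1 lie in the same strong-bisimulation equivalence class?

Refine partition for ~:
  π0 = {{0,1,2,3,4}}
  π1 = {{0,1},{2},{3},{4}}
4 equivalence class(es) (converged in 2)
[0]={0,1}  [1]={0,1}

Answer: BISIMILAR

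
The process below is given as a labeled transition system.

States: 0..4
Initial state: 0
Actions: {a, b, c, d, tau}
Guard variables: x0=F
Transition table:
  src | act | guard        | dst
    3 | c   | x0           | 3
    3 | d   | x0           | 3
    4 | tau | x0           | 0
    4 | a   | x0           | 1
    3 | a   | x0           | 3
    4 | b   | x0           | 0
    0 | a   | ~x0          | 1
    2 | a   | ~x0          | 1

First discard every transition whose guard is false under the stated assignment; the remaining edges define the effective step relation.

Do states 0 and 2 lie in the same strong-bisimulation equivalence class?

Answer: BISIMILAR

Working:
Refine partition for ~:
  round 0: {{0,1,2,3,4}}
  round 1: {{0,2},{1,3,4}}
2 equivalence class(es) (converged in 2)
0∈{0,2}, 2∈{0,2}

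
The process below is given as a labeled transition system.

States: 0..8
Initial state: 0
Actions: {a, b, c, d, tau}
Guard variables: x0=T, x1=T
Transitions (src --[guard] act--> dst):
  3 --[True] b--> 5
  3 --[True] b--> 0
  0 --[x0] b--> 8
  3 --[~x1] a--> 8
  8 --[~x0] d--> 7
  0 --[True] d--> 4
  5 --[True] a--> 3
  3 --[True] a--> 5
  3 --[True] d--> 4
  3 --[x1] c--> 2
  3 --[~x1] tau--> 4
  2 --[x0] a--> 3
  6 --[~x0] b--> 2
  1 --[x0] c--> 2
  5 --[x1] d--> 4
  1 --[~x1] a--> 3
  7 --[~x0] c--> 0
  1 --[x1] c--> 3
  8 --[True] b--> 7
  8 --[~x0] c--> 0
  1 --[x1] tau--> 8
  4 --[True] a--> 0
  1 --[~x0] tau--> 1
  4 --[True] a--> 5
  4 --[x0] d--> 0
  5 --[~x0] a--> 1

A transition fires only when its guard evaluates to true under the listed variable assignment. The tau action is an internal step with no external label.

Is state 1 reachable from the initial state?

Answer: UNREACHABLE

Trace:
Guard filter leaves 17 enabled edge(s).
depth 0: {0}
depth 1: {4,8}  now seen {0,4,8}
depth 2: {5,7}  now seen {0,4,5,7,8}
depth 3: {3}  now seen {0,3,4,5,7,8}
depth 4: {2}  now seen {0,2,3,4,5,7,8}
Reachable = {0,2,3,4,5,7,8}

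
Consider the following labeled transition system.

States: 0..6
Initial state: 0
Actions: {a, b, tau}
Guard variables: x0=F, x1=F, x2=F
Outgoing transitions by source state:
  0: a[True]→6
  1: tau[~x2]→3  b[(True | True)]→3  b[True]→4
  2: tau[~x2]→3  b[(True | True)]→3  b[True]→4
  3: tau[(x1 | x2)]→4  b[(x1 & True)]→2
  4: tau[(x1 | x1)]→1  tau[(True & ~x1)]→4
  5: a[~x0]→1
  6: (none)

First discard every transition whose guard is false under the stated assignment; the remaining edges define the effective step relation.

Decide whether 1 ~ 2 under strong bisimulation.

Bisimulation quotient by refinement:
  π0 = {{0,1,2,3,4,5,6}}
  π1 = {{0,5},{1,2},{3,6},{4}}
  π2 = {{0},{1,2},{3,6},{4},{5}}
Fixed point at round 3; 5 class(es).
[1]={1,2}  [2]={1,2}

Answer: BISIMILAR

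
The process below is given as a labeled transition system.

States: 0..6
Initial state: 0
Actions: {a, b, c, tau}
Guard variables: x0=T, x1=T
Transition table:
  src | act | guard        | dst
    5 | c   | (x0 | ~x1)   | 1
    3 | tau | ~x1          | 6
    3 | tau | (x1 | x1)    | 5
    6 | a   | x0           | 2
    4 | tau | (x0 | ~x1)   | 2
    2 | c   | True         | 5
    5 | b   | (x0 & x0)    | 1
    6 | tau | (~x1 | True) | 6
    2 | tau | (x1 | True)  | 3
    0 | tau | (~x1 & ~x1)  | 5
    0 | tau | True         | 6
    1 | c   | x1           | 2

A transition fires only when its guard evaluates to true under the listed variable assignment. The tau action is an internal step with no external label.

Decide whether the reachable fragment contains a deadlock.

Answer: DEADLOCK-FREE

Analysis:
Reachable = {0,1,2,3,5,6}
  0: tau→6  [deg 1]
  1: c→2  [deg 1]
  2: c→5  tau→3  [deg 2]
  3: tau→5  [deg 1]
  5: b→1  c→1  [deg 2]
  6: a→2  tau→6  [deg 2]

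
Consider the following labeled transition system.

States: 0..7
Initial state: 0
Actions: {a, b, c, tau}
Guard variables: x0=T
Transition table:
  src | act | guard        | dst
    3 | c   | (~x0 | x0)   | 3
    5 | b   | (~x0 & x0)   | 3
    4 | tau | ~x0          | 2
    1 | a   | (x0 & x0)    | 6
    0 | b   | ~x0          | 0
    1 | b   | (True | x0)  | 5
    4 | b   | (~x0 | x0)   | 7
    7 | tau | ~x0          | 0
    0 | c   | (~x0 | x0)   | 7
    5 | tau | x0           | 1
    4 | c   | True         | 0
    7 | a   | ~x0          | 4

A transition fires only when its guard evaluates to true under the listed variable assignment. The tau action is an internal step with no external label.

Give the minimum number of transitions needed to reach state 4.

Answer: UNREACHABLE

Working:
Layered search for 4:
  depth 0: {0}
  depth 1: {7}
4 never appears.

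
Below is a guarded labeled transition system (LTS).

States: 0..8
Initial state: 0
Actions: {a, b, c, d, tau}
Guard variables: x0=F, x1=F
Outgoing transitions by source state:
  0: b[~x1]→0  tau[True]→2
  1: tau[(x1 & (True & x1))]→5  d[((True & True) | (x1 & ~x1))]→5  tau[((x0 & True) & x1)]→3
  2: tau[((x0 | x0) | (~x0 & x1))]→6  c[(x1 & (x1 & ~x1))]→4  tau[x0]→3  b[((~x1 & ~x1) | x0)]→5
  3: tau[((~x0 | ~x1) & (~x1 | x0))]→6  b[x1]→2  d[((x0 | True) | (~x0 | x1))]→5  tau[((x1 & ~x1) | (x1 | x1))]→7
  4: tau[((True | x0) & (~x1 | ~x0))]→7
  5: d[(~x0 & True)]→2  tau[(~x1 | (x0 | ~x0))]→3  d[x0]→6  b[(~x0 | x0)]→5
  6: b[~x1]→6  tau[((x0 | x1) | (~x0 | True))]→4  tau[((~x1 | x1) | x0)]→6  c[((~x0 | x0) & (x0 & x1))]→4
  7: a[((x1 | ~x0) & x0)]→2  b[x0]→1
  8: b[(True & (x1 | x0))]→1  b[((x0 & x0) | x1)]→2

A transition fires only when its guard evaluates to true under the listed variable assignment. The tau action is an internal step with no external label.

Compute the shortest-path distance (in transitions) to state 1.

BFS to 1:
  depth 0: {0}
  depth 1: {2}
  depth 2: {5}
  depth 3: {3}
  depth 4: {6}
  depth 5: {4}
  depth 6: {7}
1 never appears.

Answer: UNREACHABLE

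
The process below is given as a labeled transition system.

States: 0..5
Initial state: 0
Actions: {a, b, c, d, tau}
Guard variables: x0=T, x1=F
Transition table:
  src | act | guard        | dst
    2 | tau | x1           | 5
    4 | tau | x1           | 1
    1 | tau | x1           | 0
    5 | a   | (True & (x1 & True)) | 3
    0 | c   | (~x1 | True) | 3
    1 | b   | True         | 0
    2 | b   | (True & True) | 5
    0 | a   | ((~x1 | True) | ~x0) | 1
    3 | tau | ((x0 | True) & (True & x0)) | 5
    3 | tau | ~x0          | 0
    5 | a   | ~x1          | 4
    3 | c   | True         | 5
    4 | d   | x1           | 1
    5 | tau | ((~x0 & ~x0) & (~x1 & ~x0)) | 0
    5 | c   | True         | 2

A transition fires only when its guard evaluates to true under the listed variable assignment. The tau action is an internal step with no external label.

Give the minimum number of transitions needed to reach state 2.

Layered search for 2:
  Layer 0: {0}
  Layer 1: {1,3}
  Layer 2: {5}
  Layer 3: {2,4}
first hit 2 at d=3 via c·c·c

Answer: 3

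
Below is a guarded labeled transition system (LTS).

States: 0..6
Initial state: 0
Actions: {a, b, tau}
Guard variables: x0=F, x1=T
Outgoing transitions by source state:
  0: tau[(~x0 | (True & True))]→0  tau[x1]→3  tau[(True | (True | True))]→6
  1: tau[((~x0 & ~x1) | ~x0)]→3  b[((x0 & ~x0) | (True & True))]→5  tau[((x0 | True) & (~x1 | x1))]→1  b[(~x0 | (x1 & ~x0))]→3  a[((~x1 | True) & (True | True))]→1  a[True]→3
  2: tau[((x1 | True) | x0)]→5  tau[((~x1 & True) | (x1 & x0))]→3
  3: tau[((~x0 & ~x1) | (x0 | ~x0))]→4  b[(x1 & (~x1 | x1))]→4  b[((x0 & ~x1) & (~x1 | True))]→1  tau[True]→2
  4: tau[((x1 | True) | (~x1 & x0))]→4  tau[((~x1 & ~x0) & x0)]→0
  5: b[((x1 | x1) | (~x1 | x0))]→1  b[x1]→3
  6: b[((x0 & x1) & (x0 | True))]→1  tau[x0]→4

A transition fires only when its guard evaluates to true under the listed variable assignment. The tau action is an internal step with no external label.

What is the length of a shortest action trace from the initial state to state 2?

Layered search for 2:
  Layer 0: {0}
  Layer 1: {3,6}
  Layer 2: {2,4}
first hit 2 at d=2 via tau·tau

Answer: 2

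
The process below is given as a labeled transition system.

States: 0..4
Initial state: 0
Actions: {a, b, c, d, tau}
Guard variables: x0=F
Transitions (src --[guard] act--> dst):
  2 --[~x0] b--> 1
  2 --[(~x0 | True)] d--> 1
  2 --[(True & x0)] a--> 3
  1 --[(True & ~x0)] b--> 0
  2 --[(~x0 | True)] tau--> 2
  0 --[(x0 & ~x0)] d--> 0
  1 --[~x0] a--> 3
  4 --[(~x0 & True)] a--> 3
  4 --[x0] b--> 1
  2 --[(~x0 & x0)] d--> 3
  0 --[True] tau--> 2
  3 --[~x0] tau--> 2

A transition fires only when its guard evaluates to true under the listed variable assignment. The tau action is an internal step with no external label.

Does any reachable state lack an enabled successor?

Reach set: {0,1,2,3}
  0: tau→2  [deg 1]
  1: a→3  b→0  [deg 2]
  2: b→1  d→1  tau→2  [deg 3]
  3: tau→2  [deg 1]

Answer: DEADLOCK-FREE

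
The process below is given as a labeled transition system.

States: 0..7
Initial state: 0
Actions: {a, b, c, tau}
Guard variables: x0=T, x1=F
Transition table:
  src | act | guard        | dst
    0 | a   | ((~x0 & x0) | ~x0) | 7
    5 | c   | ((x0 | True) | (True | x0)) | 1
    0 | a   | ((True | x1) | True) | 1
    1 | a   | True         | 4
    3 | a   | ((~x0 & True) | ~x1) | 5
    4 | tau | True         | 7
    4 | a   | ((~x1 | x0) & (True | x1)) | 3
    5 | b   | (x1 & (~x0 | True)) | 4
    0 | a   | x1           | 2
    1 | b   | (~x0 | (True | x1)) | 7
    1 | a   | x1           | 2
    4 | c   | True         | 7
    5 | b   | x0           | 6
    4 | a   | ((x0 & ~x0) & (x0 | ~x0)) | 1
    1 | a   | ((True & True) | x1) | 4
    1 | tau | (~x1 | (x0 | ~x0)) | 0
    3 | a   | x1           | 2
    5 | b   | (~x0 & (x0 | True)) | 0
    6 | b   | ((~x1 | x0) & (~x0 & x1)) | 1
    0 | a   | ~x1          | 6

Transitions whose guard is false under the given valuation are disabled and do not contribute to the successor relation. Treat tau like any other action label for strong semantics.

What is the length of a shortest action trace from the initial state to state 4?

Breadth-first toward 4:
  Layer 0: {0}
  Layer 1: {1,6}
  Layer 2: {4,7}
4 enters at depth 2; path a·a

Answer: 2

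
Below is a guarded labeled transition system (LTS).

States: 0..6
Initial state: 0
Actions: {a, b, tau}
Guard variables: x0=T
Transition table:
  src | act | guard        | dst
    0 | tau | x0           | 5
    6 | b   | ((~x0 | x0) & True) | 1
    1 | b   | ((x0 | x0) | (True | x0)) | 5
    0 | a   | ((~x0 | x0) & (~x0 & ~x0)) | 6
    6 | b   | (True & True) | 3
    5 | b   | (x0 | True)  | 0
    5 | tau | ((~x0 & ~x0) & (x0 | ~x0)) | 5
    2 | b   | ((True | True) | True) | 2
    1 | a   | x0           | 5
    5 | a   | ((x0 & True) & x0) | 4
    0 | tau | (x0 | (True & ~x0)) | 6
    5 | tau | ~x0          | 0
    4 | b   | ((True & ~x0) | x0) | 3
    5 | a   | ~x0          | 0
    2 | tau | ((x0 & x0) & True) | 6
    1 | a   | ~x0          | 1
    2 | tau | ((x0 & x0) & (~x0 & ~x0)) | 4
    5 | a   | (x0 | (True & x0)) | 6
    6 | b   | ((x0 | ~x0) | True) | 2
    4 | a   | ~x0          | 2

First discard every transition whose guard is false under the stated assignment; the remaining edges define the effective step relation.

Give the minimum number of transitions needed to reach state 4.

Answer: 2

Working:
Layered search for 4:
  depth 0: {0}
  depth 1: {5,6}
  depth 2: {1,2,3,4}
depth(4)=2, e.g. tau·a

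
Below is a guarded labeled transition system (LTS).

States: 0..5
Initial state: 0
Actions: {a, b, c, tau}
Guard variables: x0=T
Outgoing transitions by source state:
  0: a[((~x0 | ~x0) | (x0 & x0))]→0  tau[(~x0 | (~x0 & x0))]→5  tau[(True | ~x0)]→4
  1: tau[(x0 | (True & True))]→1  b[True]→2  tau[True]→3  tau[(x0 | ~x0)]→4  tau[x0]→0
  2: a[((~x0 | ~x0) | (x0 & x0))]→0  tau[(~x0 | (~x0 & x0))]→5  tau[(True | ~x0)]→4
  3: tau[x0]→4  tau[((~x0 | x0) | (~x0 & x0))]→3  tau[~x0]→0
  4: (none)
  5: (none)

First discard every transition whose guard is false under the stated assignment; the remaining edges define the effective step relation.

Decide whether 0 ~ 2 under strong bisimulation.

Answer: BISIMILAR

Trace:
Bisimulation quotient by refinement:
  round 0: {{0,1,2,3,4,5}}
  round 1: {{0,2},{1},{3},{4,5}}
4 equivalence class(es) (converged in 2)
0∈{0,2}, 2∈{0,2}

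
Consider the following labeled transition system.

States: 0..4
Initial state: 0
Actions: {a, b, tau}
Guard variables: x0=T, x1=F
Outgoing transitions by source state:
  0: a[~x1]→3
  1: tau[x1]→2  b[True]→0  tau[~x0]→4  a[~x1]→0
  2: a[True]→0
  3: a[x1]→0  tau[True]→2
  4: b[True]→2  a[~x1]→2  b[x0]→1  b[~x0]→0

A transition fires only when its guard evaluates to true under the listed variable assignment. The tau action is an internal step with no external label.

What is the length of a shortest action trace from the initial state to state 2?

BFS to 2:
  L0 = {0}
  L1 = {3}
  L2 = {2}
first hit 2 at d=2 via a·tau

Answer: 2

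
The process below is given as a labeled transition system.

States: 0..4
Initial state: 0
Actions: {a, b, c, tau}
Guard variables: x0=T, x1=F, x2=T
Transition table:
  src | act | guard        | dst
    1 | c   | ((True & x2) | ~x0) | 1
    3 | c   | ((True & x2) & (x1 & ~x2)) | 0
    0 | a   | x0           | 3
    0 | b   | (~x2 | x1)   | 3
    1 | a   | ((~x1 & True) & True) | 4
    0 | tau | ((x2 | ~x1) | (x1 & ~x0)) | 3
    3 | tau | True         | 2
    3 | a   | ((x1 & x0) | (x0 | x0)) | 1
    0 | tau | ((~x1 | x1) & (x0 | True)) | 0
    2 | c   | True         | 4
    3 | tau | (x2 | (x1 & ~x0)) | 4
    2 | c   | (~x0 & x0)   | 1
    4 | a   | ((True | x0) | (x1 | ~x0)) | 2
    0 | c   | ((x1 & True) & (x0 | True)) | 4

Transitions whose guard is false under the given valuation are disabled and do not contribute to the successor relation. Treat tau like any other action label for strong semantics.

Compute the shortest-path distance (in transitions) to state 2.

Breadth-first toward 2:
  L0 = {0}
  L1 = {3}
  L2 = {1,2,4}
first hit 2 at d=2 via a·tau

Answer: 2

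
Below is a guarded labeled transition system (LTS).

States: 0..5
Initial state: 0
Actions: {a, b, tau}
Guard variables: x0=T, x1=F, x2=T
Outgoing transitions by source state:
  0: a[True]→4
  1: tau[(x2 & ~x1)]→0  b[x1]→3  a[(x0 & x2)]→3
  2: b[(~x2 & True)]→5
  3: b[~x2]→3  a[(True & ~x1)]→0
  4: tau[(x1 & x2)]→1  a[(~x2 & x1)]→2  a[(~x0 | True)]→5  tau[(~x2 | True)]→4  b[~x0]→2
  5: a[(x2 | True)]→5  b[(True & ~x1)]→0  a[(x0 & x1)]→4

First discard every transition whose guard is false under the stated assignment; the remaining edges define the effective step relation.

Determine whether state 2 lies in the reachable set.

Answer: UNREACHABLE

Analysis:
8 transition(s) survive guard evaluation.
Layer 0: {0}
Layer 1: {4}  cumulative {0,4}
Layer 2: {5}  cumulative {0,4,5}
Reachable = {0,4,5}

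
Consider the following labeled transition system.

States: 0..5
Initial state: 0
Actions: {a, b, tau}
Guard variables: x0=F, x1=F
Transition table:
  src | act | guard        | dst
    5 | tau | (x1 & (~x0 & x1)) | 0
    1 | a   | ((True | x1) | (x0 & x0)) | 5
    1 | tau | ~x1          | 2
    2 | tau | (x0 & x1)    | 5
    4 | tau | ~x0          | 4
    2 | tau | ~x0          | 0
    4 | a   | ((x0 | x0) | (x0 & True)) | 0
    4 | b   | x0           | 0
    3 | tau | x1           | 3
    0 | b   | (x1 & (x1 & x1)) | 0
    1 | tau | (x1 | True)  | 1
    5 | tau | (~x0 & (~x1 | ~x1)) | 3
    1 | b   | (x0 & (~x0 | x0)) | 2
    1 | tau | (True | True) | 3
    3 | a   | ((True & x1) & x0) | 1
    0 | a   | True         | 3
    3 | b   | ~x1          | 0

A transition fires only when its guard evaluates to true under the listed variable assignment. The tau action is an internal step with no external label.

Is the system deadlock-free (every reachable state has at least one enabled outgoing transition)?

Answer: DEADLOCK-FREE

Working:
Reachable = {0,3}
  0: a→3  [deg 1]
  3: b→0  [deg 1]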